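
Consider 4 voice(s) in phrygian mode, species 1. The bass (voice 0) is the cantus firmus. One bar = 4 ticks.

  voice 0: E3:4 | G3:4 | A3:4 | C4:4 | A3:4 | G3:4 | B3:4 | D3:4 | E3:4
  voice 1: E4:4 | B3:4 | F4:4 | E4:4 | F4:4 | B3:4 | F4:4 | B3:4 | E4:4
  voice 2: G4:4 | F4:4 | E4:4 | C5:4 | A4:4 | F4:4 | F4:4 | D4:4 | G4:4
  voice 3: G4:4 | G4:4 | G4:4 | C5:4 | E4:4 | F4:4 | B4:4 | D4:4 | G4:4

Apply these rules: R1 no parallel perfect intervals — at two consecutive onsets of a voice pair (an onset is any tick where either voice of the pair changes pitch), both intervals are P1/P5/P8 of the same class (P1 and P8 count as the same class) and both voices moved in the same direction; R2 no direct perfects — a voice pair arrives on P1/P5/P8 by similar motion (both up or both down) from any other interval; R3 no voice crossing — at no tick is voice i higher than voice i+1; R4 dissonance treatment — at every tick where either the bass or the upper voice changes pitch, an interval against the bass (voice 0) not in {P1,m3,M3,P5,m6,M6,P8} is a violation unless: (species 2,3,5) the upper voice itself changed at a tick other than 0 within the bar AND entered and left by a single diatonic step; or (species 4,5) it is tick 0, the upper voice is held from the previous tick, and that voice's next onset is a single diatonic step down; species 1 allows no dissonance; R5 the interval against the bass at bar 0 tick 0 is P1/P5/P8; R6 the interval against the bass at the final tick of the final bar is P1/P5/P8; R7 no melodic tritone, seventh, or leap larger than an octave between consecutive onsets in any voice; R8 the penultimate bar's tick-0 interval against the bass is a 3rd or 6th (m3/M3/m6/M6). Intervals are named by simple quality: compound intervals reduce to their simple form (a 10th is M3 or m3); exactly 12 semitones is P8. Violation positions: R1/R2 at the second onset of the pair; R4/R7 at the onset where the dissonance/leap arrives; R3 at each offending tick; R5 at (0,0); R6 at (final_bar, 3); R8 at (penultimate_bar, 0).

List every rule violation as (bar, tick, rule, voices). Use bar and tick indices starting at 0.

(0, 0, R5, (0, 2))
(0, 0, R5, (0, 3))
(1, 0, R4, (0, 2))
(2, 0, R3, (1, 2))
(2, 0, R4, (0, 3))
(2, 0, R7, (1,))
(2, 1, R3, (1, 2))
(2, 2, R3, (1, 2))
(2, 3, R3, (1, 2))
(3, 0, R2, (0, 2))
(3, 0, R2, (0, 3))
(3, 0, R2, (2, 3))
(4, 0, R1, (0, 2))
(4, 0, R2, (0, 3))
(4, 0, R3, (2, 3))
(4, 1, R3, (2, 3))
(4, 2, R3, (2, 3))
(4, 3, R3, (2, 3))
(5, 0, R4, (0, 2))
(5, 0, R4, (0, 3))
(5, 0, R7, (1,))
(6, 0, R2, (0, 3))
(6, 0, R4, (0, 1))
(6, 0, R4, (0, 2))
(6, 0, R7, (1,))
(6, 0, R7, (3,))
(7, 0, R1, (0, 3))
(7, 0, R2, (0, 2))
(7, 0, R2, (2, 3))
(7, 0, R7, (1,))
(7, 0, R8, (0, 2))
(7, 0, R8, (0, 3))
(8, 0, R1, (2, 3))
(8, 0, R2, (0, 1))
(8, 3, R6, (0, 2))
(8, 3, R6, (0, 3))

bar 0: v0=E3 v1=E4 v2=G4 v3=G4 downbeat m3
bar 1: v0=G3 v1=B3 v2=F4 v3=G4 downbeat P8
bar 2: v0=A3 v1=F4 v2=E4 v3=G4 downbeat m7
bar 3: v0=C4 v1=E4 v2=C5 v3=C5 downbeat P8
bar 4: v0=A3 v1=F4 v2=A4 v3=E4 downbeat P5
bar 5: v0=G3 v1=B3 v2=F4 v3=F4 downbeat m7
bar 6: v0=B3 v1=F4 v2=F4 v3=B4 downbeat P8
bar 7: v0=D3 v1=B3 v2=D4 v3=D4 downbeat P8
bar 8: v0=E3 v1=E4 v2=G4 v3=G4 downbeat m3
  -> R5 @ bar 0 tick 0 v(0, 2): opens on m3
  -> R5 @ bar 0 tick 0 v(0, 3): opens on m3
  -> R4 @ bar 1 tick 0 v(0, 2): G3/F4 m7 untreated
  -> R3 @ bar 2 tick 0 v(1, 2): F4 above E4
  -> R4 @ bar 2 tick 0 v(0, 3): A3/G4 m7 untreated
  -> R7 @ bar 2 tick 0 v(1,): B3->F4 leap 6st
  -> R3 @ bar 2 tick 1 v(1, 2): F4 above E4
  -> R3 @ bar 2 tick 2 v(1, 2): F4 above E4
  -> R3 @ bar 2 tick 3 v(1, 2): F4 above E4
  -> R2 @ bar 3 tick 0 v(0, 2): A3/E4 P5 -> C4/C5 P8 similar
  -> R2 @ bar 3 tick 0 v(0, 3): A3/G4 m7 -> C4/C5 P8 similar
  -> R2 @ bar 3 tick 0 v(2, 3): E4/G4 m3 -> C5/C5 P1 similar
  -> R1 @ bar 4 tick 0 v(0, 2): C4/C5 P8 -> A3/A4 P8 similar
  -> R2 @ bar 4 tick 0 v(0, 3): C4/C5 P8 -> A3/E4 P5 similar
  -> R3 @ bar 4 tick 0 v(2, 3): A4 above E4
  -> R3 @ bar 4 tick 1 v(2, 3): A4 above E4
  -> R3 @ bar 4 tick 2 v(2, 3): A4 above E4
  -> R3 @ bar 4 tick 3 v(2, 3): A4 above E4
  -> R4 @ bar 5 tick 0 v(0, 2): G3/F4 m7 untreated
  -> R4 @ bar 5 tick 0 v(0, 3): G3/F4 m7 untreated
  -> R7 @ bar 5 tick 0 v(1,): F4->B3 leap 6st
  -> R2 @ bar 6 tick 0 v(0, 3): G3/F4 m7 -> B3/B4 P8 similar
  -> R4 @ bar 6 tick 0 v(0, 1): B3/F4 TT untreated
  -> R4 @ bar 6 tick 0 v(0, 2): B3/F4 TT untreated
  -> R7 @ bar 6 tick 0 v(1,): B3->F4 leap 6st
  -> R7 @ bar 6 tick 0 v(3,): F4->B4 leap 6st
  -> R1 @ bar 7 tick 0 v(0, 3): B3/B4 P8 -> D3/D4 P8 similar
  -> R2 @ bar 7 tick 0 v(0, 2): B3/F4 TT -> D3/D4 P8 similar
  -> R2 @ bar 7 tick 0 v(2, 3): F4/B4 TT -> D4/D4 P1 similar
  -> R7 @ bar 7 tick 0 v(1,): F4->B3 leap 6st
  -> R8 @ bar 7 tick 0 v(0, 2): penult P8 not 3rd/6th
  -> R8 @ bar 7 tick 0 v(0, 3): penult P8 not 3rd/6th
  -> R1 @ bar 8 tick 0 v(2, 3): D4/D4 P1 -> G4/G4 P1 similar
  -> R2 @ bar 8 tick 0 v(0, 1): D3/B3 M6 -> E3/E4 P8 similar
  -> R6 @ bar 8 tick 3 v(0, 2): closes on m3
  -> R6 @ bar 8 tick 3 v(0, 3): closes on m3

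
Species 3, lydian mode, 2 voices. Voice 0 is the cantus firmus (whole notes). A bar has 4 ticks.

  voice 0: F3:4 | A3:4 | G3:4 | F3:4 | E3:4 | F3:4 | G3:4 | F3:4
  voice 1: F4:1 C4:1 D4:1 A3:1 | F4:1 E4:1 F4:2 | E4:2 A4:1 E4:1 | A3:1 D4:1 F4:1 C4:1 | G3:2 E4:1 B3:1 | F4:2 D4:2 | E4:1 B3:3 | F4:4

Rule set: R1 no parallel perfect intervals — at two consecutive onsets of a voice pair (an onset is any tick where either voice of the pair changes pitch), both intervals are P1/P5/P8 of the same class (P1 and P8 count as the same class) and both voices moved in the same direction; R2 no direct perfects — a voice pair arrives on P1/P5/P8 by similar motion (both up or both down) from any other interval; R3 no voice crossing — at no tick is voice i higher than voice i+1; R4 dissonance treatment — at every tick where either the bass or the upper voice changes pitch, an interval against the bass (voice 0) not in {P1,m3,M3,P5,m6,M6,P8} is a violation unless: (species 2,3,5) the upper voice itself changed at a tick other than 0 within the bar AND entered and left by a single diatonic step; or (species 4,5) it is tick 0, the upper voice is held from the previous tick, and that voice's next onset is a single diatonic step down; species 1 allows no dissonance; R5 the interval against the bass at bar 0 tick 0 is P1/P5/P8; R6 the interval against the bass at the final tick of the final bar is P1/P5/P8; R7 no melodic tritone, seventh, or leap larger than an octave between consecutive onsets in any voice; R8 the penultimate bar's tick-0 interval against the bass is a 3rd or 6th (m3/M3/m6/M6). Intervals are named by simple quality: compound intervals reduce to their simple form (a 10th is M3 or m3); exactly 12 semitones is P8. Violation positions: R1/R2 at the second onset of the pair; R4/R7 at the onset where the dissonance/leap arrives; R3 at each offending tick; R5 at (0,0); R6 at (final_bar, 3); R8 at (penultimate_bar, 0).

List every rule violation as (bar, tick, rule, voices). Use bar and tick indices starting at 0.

bar 0: v0=F3 v1=F4 downbeat P8
bar 1: v0=A3 v1=F4 downbeat m6
bar 2: v0=G3 v1=E4 downbeat M6
bar 3: v0=F3 v1=A3 downbeat M3
bar 4: v0=E3 v1=G3 downbeat m3
bar 5: v0=F3 v1=F4 downbeat P8
bar 6: v0=G3 v1=E4 downbeat M6
bar 7: v0=F3 v1=F4 downbeat P8
  -> R4 @ bar 2 tick 2 v(0, 1): G3/A4 M2 untreated
  -> R2 @ bar 5 tick 0 v(0, 1): E3/B3 P5 -> F3/F4 P8 similar
  -> R7 @ bar 5 tick 0 v(1,): B3->F4 leap 6st
  -> R7 @ bar 7 tick 0 v(1,): B3->F4 leap 6st

(2, 2, R4, (0, 1))
(5, 0, R2, (0, 1))
(5, 0, R7, (1,))
(7, 0, R7, (1,))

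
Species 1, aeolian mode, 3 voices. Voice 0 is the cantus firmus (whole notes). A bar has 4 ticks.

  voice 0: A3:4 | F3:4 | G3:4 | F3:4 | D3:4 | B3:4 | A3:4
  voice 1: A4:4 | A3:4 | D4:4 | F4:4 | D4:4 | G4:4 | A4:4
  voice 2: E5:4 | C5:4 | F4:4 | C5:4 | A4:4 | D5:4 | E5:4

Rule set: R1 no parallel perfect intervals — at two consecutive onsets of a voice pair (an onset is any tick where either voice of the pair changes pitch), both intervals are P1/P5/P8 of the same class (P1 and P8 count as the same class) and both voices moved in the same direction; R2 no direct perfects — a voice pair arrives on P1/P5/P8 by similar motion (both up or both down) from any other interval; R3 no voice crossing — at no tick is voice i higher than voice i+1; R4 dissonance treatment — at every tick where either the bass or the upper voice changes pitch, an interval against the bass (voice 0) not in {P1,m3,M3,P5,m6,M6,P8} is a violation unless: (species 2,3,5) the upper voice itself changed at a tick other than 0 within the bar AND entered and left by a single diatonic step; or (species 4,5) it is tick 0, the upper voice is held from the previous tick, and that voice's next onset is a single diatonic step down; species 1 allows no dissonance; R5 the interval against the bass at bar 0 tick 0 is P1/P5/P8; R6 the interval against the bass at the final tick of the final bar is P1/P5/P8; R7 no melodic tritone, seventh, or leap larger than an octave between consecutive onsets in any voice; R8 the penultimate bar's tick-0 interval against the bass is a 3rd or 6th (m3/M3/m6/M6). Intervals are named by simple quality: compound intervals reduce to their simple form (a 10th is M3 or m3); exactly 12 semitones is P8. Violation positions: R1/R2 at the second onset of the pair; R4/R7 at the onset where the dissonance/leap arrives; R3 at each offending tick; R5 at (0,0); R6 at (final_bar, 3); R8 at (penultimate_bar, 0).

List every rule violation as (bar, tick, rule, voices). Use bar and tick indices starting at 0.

(1, 0, R1, (0, 2))
(2, 0, R2, (0, 1))
(2, 0, R4, (0, 2))
(3, 0, R2, (1, 2))
(4, 0, R1, (0, 1))
(4, 0, R1, (0, 2))
(4, 0, R1, (1, 2))
(5, 0, R1, (1, 2))
(6, 0, R1, (1, 2))

bar 0: v0=A3 v1=A4 v2=E5 downbeat P5
bar 1: v0=F3 v1=A3 v2=C5 downbeat P5
bar 2: v0=G3 v1=D4 v2=F4 downbeat m7
bar 3: v0=F3 v1=F4 v2=C5 downbeat P5
bar 4: v0=D3 v1=D4 v2=A4 downbeat P5
bar 5: v0=B3 v1=G4 v2=D5 downbeat m3
bar 6: v0=A3 v1=A4 v2=E5 downbeat P5
  -> R1 @ bar 1 tick 0 v(0, 2): A3/E5 P5 -> F3/C5 P5 similar
  -> R2 @ bar 2 tick 0 v(0, 1): F3/A3 M3 -> G3/D4 P5 similar
  -> R4 @ bar 2 tick 0 v(0, 2): G3/F4 m7 untreated
  -> R2 @ bar 3 tick 0 v(1, 2): D4/F4 m3 -> F4/C5 P5 similar
  -> R1 @ bar 4 tick 0 v(0, 1): F3/F4 P8 -> D3/D4 P8 similar
  -> R1 @ bar 4 tick 0 v(0, 2): F3/C5 P5 -> D3/A4 P5 similar
  -> R1 @ bar 4 tick 0 v(1, 2): F4/C5 P5 -> D4/A4 P5 similar
  -> R1 @ bar 5 tick 0 v(1, 2): D4/A4 P5 -> G4/D5 P5 similar
  -> R1 @ bar 6 tick 0 v(1, 2): G4/D5 P5 -> A4/E5 P5 similar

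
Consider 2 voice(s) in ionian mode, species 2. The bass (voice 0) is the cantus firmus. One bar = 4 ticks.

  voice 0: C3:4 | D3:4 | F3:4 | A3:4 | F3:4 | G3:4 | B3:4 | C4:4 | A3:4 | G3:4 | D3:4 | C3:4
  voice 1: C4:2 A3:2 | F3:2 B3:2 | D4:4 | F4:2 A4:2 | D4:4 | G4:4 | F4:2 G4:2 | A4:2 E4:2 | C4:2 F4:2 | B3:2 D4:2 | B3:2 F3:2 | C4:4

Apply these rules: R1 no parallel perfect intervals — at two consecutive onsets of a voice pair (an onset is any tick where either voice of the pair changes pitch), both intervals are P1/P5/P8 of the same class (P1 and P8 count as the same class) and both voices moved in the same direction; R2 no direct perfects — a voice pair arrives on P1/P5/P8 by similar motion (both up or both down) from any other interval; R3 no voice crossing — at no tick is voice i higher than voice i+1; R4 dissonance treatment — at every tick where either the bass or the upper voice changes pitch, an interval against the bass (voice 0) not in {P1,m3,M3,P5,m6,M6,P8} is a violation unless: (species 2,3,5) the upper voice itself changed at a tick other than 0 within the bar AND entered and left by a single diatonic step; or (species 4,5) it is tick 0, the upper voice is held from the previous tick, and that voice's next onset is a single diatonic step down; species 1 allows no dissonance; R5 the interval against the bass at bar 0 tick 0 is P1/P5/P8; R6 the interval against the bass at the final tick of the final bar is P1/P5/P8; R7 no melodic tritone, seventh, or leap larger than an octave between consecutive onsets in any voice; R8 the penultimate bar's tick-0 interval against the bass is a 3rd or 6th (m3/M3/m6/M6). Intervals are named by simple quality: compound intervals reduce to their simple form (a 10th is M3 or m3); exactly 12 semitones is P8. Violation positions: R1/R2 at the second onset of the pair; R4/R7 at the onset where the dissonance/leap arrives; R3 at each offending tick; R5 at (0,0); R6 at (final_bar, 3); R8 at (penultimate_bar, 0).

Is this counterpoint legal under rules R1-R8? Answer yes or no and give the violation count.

No (5 violations)

bar 0: v0=C3 v1=C4 (P8)
bar 1: v0=D3 v1=F3 (m3)
bar 2: v0=F3 v1=D4 (M6)
bar 3: v0=A3 v1=F4 (m6)
bar 4: v0=F3 v1=D4 (M6)
bar 5: v0=G3 v1=G4 (P8)
bar 6: v0=B3 v1=F4 (TT)
bar 7: v0=C4 v1=A4 (M6)
bar 8: v0=A3 v1=C4 (m3)
bar 9: v0=G3 v1=B3 (M3)
bar 10: v0=D3 v1=B3 (M6)
bar 11: v0=C3 v1=C4 (P8)
  R7 @ bar1.2: F3->B3 leap 6st
  R2 @ bar5.0: F3/D4 M6 -> G3/G4 P8 similar
  R4 @ bar6.0: B3/F4 TT untreated
  R7 @ bar9.0: F4->B3 leap 6st
  R7 @ bar10.2: B3->F3 leap 6st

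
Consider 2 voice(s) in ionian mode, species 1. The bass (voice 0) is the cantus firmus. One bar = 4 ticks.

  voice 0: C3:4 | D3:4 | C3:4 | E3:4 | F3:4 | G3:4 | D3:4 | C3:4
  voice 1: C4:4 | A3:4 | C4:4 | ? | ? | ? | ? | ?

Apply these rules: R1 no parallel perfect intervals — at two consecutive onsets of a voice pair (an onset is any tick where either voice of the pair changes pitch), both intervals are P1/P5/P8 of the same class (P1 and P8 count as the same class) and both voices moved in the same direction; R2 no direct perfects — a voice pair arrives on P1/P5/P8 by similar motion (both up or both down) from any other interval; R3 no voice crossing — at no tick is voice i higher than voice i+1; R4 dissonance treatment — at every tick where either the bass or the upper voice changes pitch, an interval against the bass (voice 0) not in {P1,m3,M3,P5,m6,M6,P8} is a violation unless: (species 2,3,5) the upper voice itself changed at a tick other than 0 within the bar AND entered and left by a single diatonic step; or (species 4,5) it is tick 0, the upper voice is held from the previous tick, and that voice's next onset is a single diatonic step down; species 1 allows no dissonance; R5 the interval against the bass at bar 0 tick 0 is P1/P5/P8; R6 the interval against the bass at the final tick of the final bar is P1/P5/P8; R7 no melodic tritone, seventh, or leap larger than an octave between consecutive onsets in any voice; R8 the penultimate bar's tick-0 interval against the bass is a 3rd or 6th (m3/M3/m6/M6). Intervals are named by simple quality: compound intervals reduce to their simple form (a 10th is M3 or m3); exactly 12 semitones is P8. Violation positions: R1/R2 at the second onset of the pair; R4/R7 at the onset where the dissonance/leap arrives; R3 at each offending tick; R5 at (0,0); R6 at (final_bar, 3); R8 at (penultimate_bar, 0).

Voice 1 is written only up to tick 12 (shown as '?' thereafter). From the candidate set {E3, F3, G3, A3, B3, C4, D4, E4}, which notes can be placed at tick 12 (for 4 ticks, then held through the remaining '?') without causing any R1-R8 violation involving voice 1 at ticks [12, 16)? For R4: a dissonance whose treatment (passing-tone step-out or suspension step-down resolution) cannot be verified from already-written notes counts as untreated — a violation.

E3: legal
F3: violates R4
G3: legal
A3: violates R4
B3: legal
C4: legal
D4: violates R4
E4: violates R1

{B3, C4, E3, G3}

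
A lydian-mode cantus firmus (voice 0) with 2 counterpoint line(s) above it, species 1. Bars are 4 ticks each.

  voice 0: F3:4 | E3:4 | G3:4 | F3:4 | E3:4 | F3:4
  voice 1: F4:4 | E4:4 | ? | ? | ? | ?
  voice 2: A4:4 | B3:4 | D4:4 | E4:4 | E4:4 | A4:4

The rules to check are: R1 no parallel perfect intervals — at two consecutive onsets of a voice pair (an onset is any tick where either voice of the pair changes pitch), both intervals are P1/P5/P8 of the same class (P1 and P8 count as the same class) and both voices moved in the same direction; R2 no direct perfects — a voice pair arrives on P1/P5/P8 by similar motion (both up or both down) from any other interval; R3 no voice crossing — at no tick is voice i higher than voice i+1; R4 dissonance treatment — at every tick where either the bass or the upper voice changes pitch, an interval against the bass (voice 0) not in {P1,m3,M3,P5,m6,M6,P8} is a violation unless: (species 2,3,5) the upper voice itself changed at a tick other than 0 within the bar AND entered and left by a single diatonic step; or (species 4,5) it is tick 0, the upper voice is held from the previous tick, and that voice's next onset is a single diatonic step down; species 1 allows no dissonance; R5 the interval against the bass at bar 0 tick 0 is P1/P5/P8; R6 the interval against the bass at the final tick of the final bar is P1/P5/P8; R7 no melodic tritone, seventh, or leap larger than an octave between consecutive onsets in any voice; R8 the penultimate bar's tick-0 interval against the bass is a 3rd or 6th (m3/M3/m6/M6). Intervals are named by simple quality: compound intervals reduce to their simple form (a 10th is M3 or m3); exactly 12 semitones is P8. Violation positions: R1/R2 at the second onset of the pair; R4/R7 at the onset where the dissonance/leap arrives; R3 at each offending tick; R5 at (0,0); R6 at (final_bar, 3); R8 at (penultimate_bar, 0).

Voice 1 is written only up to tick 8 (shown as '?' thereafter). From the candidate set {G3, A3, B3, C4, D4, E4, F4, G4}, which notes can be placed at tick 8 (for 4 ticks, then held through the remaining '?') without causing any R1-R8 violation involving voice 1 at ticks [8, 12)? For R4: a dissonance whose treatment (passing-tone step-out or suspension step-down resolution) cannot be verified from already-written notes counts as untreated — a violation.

G3: legal
A3: violates R4
B3: legal
C4: violates R4
D4: legal
E4: violates R3
F4: violates R3,R4
G4: violates R1,R3

{B3, D4, G3}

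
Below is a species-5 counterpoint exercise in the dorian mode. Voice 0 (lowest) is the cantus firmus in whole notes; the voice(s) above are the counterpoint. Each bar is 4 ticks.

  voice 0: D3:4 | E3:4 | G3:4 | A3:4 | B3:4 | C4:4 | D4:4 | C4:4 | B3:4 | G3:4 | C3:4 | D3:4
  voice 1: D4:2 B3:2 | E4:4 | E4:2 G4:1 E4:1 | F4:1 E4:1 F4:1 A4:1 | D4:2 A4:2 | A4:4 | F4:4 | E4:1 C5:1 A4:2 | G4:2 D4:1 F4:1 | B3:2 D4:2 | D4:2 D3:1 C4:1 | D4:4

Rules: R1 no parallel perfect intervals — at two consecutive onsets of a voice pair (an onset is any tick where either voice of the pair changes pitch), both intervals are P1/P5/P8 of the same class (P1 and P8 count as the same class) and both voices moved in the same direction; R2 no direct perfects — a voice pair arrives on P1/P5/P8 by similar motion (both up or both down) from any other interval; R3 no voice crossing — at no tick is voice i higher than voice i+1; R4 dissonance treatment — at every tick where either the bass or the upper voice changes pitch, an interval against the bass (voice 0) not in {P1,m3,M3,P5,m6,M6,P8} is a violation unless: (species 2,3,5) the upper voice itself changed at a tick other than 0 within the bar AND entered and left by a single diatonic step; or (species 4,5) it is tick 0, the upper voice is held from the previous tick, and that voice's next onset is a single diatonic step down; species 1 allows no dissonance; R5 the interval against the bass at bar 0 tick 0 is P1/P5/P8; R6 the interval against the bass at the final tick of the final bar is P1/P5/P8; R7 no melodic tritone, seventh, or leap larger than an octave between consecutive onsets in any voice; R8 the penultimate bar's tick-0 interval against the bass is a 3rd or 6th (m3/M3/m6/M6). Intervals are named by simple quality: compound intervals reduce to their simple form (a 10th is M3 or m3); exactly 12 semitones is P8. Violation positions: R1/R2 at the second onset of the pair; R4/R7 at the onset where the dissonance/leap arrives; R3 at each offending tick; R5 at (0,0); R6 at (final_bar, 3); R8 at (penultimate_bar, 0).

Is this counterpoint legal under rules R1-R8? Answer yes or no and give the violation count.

No (9 violations)

bar 0: v0=D3 v1=D4 (P8)
bar 1: v0=E3 v1=E4 (P8)
bar 2: v0=G3 v1=E4 (M6)
bar 3: v0=A3 v1=F4 (m6)
bar 4: v0=B3 v1=D4 (m3)
bar 5: v0=C4 v1=A4 (M6)
bar 6: v0=D4 v1=F4 (m3)
bar 7: v0=C4 v1=E4 (M3)
bar 8: v0=B3 v1=G4 (m6)
bar 9: v0=G3 v1=B3 (M3)
bar 10: v0=C3 v1=D4 (M2)
bar 11: v0=D3 v1=D4 (P8)
  R2 @ bar1.0: D3/B3 M6 -> E3/E4 P8 similar
  R4 @ bar4.2: B3/A4 m7 untreated
  R4 @ bar8.3: B3/F4 TT untreated
  R7 @ bar9.0: F4->B3 leap 6st
  R4 @ bar10.0: C3/D4 M2 untreated
  R8 @ bar10.0: penult M2 not 3rd/6th
  R4 @ bar10.2: C3/D3 M2 untreated
  R7 @ bar10.3: D3->C4 leap 10st
  R1 @ bar11.0: C3/C4 P8 -> D3/D4 P8 similar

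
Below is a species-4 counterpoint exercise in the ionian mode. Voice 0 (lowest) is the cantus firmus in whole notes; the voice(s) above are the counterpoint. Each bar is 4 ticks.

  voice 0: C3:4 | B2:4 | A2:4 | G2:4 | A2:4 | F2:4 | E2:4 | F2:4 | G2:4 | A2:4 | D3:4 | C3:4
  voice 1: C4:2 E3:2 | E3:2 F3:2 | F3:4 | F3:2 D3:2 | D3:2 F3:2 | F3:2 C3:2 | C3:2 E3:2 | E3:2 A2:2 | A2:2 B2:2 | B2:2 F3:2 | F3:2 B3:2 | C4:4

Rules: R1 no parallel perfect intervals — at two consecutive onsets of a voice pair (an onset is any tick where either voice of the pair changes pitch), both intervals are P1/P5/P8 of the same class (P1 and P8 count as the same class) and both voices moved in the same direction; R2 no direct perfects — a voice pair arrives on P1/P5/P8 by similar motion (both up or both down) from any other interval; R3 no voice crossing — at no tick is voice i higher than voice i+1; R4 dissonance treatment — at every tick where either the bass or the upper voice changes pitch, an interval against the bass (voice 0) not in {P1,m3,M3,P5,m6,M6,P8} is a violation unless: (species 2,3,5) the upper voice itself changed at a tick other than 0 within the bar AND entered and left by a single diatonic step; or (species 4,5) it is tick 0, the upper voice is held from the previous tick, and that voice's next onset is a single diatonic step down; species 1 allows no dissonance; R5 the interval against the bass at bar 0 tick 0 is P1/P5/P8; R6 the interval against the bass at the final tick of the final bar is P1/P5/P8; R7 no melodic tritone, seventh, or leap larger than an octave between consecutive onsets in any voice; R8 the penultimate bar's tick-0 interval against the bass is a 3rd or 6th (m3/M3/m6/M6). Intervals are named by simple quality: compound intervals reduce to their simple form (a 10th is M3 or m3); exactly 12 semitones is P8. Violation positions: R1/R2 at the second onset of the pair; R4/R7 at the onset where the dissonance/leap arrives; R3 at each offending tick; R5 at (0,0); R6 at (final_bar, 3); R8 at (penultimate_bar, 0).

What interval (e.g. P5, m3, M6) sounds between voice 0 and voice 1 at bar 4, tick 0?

voice 0=A2 voice 1=D3 -> P4

P4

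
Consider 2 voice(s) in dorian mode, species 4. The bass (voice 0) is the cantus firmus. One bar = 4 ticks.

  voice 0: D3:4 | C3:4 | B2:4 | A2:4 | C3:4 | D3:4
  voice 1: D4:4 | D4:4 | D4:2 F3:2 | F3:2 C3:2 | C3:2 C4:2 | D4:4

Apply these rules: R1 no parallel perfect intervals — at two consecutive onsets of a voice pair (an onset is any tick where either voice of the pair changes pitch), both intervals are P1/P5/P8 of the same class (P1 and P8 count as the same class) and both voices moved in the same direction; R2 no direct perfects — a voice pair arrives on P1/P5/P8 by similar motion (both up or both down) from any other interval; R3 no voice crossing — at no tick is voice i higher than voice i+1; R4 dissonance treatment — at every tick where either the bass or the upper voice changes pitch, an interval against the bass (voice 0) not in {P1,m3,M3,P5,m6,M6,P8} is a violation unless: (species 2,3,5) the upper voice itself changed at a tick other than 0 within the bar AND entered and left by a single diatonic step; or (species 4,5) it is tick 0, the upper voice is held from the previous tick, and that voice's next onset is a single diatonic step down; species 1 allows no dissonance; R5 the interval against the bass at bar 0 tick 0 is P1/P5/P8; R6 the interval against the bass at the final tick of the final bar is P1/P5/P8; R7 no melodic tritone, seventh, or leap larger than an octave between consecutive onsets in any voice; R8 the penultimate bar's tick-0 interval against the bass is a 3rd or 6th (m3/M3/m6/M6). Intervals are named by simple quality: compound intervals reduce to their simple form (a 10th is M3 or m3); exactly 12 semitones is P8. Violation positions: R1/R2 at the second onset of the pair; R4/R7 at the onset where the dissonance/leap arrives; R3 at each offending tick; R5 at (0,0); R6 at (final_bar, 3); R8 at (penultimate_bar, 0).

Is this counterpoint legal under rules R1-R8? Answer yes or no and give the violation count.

No (4 violations)

bar 0: v0=D3 v1=D4 (P8)
bar 1: v0=C3 v1=D4 (M2)
bar 2: v0=B2 v1=D4 (m3)
bar 3: v0=A2 v1=F3 (m6)
bar 4: v0=C3 v1=C3 (P1)
bar 5: v0=D3 v1=D4 (P8)
  R4 @ bar1.0: C3/D4 M2 untreated
  R4 @ bar2.2: B2/F3 TT untreated
  R8 @ bar4.0: penult P1 not 3rd/6th
  R1 @ bar5.0: C3/C4 P8 -> D3/D4 P8 similar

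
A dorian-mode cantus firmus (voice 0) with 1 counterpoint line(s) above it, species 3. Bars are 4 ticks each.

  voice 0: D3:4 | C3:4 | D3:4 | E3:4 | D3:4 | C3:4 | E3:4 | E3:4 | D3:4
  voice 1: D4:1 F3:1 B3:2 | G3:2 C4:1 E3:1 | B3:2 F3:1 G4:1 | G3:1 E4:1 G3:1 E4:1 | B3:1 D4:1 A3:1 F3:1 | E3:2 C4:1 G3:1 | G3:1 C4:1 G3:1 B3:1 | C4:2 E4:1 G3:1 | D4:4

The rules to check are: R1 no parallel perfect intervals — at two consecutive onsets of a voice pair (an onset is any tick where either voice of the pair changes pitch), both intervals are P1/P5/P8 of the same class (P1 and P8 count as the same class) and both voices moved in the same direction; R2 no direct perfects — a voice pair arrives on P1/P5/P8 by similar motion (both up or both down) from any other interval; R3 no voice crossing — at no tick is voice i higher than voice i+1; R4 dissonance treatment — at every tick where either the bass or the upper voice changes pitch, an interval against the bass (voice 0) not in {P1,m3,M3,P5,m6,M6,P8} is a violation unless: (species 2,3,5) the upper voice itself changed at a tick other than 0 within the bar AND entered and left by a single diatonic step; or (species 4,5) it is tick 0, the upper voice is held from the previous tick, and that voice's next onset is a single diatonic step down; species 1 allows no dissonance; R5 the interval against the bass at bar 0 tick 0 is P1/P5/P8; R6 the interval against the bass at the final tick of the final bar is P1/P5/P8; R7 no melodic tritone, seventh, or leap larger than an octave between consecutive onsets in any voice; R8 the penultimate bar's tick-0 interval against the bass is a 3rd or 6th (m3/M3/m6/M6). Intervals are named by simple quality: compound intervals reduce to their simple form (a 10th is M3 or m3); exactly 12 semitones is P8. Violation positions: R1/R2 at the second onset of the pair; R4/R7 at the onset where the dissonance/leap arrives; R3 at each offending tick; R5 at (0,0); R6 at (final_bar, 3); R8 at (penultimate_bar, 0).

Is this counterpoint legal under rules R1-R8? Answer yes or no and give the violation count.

bar 0: v0=D3 v1=D4 (P8)
bar 1: v0=C3 v1=G3 (P5)
bar 2: v0=D3 v1=B3 (M6)
bar 3: v0=E3 v1=G3 (m3)
bar 4: v0=D3 v1=B3 (M6)
bar 5: v0=C3 v1=E3 (M3)
bar 6: v0=E3 v1=G3 (m3)
bar 7: v0=E3 v1=C4 (m6)
bar 8: v0=D3 v1=D4 (P8)
  R7 @ bar0.2: F3->B3 leap 6st
  R2 @ bar1.0: D3/B3 M6 -> C3/G3 P5 similar
  R7 @ bar2.2: B3->F3 leap 6st
  R4 @ bar2.3: D3/G4 P4 untreated
  R7 @ bar2.3: F3->G4 leap 14st

No (5 violations)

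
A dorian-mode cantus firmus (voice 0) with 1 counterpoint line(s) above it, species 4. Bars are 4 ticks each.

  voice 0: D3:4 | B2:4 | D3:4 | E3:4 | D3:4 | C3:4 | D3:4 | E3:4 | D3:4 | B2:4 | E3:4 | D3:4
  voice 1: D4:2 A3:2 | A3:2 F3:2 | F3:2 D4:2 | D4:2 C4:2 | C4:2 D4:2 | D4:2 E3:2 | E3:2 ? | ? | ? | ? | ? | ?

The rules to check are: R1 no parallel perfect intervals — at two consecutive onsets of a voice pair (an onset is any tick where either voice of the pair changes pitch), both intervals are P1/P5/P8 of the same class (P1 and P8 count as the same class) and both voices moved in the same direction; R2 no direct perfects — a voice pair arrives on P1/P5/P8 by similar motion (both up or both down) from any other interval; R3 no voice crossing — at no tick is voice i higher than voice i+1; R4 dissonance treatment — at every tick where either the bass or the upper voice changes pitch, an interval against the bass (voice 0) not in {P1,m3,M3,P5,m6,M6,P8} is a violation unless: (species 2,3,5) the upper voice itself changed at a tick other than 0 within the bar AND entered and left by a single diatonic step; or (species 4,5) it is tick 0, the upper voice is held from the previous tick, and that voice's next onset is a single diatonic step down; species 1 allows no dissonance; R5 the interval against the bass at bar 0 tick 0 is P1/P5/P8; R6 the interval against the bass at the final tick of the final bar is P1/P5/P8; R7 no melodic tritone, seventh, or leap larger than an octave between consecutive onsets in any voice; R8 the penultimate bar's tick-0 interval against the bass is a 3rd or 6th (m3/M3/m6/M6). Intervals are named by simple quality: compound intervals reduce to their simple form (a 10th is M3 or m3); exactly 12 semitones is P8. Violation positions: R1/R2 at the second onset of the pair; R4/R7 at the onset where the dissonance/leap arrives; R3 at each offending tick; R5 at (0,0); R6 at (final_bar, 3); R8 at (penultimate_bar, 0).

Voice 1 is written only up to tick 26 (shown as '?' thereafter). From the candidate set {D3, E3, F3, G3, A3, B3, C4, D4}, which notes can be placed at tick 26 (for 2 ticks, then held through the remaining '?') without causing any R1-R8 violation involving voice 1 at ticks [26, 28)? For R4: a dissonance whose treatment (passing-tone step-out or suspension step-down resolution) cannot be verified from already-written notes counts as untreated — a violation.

{A3, B3, D3, E3, F3}

D3: legal
E3: legal
F3: legal
G3: violates R4
A3: legal
B3: legal
C4: violates R4
D4: violates R7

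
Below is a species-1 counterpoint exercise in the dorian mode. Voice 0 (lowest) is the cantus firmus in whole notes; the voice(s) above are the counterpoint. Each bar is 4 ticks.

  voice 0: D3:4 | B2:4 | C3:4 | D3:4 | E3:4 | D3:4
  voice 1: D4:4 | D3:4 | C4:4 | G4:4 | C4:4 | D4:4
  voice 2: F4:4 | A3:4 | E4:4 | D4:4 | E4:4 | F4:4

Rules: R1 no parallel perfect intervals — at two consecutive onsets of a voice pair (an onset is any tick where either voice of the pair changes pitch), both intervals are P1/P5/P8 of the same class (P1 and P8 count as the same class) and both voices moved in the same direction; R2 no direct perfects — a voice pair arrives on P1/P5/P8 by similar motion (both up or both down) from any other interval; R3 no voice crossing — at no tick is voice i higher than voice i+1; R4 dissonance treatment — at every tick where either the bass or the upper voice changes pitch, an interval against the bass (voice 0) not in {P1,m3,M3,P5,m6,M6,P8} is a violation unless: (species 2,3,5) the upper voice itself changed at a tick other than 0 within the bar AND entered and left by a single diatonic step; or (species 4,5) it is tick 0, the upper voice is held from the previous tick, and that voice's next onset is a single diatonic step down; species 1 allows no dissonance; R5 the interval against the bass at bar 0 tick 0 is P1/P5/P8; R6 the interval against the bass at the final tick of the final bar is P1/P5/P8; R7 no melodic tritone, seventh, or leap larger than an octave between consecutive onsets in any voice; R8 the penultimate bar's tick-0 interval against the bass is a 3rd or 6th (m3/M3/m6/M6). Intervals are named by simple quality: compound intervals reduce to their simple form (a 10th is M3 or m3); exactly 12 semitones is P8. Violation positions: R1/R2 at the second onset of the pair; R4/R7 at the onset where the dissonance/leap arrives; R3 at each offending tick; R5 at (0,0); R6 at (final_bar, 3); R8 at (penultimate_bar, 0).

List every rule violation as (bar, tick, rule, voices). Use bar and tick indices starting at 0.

(0, 0, R5, (0, 2))
(1, 0, R2, (1, 2))
(1, 0, R4, (0, 2))
(2, 0, R2, (0, 1))
(2, 0, R7, (1,))
(3, 0, R3, (1, 2))
(3, 0, R4, (0, 1))
(3, 1, R3, (1, 2))
(3, 2, R3, (1, 2))
(3, 3, R3, (1, 2))
(4, 0, R1, (0, 2))
(4, 0, R8, (0, 2))
(5, 3, R6, (0, 2))

bar 0: v0=D3 v1=D4 v2=F4 downbeat m3
bar 1: v0=B2 v1=D3 v2=A3 downbeat m7
bar 2: v0=C3 v1=C4 v2=E4 downbeat M3
bar 3: v0=D3 v1=G4 v2=D4 downbeat P8
bar 4: v0=E3 v1=C4 v2=E4 downbeat P8
bar 5: v0=D3 v1=D4 v2=F4 downbeat m3
  -> R5 @ bar 0 tick 0 v(0, 2): opens on m3
  -> R2 @ bar 1 tick 0 v(1, 2): D4/F4 m3 -> D3/A3 P5 similar
  -> R4 @ bar 1 tick 0 v(0, 2): B2/A3 m7 untreated
  -> R2 @ bar 2 tick 0 v(0, 1): B2/D3 m3 -> C3/C4 P8 similar
  -> R7 @ bar 2 tick 0 v(1,): D3->C4 leap 10st
  -> R3 @ bar 3 tick 0 v(1, 2): G4 above D4
  -> R4 @ bar 3 tick 0 v(0, 1): D3/G4 P4 untreated
  -> R3 @ bar 3 tick 1 v(1, 2): G4 above D4
  -> R3 @ bar 3 tick 2 v(1, 2): G4 above D4
  -> R3 @ bar 3 tick 3 v(1, 2): G4 above D4
  -> R1 @ bar 4 tick 0 v(0, 2): D3/D4 P8 -> E3/E4 P8 similar
  -> R8 @ bar 4 tick 0 v(0, 2): penult P8 not 3rd/6th
  -> R6 @ bar 5 tick 3 v(0, 2): closes on m3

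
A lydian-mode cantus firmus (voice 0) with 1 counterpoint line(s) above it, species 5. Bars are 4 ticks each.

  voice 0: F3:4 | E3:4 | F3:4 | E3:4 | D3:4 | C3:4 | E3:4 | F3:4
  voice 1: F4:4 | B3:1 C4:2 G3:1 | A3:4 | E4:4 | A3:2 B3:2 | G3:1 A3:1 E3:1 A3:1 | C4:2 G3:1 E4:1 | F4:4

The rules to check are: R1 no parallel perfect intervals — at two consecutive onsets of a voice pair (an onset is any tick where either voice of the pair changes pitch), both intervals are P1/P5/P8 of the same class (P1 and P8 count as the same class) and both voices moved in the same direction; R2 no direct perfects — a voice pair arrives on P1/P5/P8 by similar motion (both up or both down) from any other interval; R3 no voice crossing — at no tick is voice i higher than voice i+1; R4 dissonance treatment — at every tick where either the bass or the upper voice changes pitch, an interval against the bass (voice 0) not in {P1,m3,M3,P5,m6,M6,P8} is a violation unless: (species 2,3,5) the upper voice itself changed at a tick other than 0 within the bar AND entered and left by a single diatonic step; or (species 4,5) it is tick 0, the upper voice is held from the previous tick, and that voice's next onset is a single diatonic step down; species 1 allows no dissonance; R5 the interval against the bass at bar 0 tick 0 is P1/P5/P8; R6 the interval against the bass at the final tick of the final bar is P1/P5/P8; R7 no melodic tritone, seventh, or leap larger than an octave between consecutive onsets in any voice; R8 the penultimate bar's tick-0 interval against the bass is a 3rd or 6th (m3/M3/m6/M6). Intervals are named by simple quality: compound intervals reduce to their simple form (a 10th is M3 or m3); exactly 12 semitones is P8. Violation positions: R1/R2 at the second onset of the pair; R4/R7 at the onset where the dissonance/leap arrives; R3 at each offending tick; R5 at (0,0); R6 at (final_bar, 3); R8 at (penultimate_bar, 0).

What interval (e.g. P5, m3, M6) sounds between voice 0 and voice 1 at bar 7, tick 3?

voice 0=F3 voice 1=F4 -> P8

P8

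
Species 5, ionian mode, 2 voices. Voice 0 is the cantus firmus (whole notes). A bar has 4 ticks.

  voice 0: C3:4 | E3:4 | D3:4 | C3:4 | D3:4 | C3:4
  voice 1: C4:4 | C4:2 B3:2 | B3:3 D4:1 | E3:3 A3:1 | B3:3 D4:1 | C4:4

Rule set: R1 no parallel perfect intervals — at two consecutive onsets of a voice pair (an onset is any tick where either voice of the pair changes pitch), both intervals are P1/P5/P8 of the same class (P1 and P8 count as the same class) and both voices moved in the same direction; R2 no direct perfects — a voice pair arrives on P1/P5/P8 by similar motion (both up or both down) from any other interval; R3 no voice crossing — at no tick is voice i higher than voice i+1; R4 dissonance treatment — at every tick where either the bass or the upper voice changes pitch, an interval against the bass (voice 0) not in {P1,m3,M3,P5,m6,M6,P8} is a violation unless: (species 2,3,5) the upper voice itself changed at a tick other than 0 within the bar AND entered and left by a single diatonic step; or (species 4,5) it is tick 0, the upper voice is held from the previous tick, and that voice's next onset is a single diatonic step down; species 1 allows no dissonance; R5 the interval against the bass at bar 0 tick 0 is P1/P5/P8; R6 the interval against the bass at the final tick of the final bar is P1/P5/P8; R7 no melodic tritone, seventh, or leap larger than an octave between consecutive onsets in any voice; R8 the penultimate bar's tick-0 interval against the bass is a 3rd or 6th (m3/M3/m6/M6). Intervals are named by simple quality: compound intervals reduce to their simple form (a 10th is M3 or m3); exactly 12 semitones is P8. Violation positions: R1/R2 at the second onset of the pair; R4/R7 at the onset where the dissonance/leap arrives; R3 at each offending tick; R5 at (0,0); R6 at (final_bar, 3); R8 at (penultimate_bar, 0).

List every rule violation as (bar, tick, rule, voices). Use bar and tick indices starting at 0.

(3, 0, R7, (1,))
(5, 0, R1, (0, 1))

bar 0: v0=C3 v1=C4 downbeat P8
bar 1: v0=E3 v1=C4 downbeat m6
bar 2: v0=D3 v1=B3 downbeat M6
bar 3: v0=C3 v1=E3 downbeat M3
bar 4: v0=D3 v1=B3 downbeat M6
bar 5: v0=C3 v1=C4 downbeat P8
  -> R7 @ bar 3 tick 0 v(1,): D4->E3 leap 10st
  -> R1 @ bar 5 tick 0 v(0, 1): D3/D4 P8 -> C3/C4 P8 similar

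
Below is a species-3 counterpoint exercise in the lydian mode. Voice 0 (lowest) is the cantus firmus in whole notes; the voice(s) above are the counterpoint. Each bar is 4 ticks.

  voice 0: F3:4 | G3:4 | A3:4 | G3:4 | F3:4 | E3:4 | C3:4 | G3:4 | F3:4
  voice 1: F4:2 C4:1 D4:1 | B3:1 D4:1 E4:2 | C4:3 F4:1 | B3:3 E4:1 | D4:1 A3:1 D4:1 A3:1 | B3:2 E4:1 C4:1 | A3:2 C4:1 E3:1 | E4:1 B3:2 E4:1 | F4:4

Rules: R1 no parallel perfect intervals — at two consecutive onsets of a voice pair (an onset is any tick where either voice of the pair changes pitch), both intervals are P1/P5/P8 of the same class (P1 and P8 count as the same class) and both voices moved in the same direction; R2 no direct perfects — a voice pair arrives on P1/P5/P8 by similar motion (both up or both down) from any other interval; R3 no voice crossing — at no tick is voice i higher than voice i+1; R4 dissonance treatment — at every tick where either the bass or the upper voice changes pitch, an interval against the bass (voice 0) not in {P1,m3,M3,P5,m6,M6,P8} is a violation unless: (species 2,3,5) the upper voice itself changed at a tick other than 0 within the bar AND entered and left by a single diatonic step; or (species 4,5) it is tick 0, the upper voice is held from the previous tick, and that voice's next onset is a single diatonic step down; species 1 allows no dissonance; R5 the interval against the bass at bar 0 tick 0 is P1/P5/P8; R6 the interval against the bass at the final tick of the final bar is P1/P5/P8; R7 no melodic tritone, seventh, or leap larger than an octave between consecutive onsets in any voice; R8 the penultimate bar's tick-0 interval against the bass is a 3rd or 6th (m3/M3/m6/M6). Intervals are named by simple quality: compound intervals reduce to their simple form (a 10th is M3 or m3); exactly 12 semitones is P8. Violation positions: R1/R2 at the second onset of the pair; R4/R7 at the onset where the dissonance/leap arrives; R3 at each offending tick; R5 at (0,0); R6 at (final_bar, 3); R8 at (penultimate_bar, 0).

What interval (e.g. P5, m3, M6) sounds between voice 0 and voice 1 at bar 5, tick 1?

P5

voice 0=E3 voice 1=B3 -> P5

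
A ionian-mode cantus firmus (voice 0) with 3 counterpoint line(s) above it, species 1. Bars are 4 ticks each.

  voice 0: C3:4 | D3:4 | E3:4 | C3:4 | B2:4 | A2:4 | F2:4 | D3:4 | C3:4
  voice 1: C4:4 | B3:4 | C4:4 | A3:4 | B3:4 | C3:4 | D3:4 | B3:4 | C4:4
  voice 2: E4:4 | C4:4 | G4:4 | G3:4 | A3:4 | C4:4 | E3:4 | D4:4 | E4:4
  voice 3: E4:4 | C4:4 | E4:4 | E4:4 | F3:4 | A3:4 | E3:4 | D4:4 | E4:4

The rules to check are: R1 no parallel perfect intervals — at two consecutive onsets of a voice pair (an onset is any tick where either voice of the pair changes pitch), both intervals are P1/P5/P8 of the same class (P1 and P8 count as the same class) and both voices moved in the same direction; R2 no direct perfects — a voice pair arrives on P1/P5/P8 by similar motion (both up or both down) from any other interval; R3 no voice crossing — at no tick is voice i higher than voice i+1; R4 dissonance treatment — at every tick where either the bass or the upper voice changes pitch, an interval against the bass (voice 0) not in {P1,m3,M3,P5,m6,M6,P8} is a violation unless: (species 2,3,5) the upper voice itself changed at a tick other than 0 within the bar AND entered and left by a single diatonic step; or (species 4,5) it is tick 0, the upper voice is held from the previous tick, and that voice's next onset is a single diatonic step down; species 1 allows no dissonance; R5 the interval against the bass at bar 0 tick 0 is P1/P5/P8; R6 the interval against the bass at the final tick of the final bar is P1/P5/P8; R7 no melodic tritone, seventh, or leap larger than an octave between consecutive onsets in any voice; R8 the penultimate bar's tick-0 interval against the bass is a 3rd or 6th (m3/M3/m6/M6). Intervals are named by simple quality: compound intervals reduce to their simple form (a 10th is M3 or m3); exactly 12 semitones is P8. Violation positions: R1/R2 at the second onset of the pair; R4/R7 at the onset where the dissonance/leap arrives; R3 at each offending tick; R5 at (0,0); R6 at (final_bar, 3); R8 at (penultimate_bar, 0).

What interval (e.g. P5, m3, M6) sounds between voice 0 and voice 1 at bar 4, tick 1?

P8

voice 0=B2 voice 1=B3 -> P8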